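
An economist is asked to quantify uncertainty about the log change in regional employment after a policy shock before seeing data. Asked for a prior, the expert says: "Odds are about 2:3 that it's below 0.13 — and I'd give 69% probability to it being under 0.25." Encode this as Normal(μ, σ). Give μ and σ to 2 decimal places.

The p-quantile of Normal(μ,σ) is μ + z_p·σ, with z_{0.4} = -0.2533 and z_{0.69} = 0.4959.
Eliminate σ: μ = (z₂·x₁ − z₁·x₂)/(z₂ − z₁) = (0.4959·0.13 − (-0.2533)·0.25)/0.7492 = 0.17.
Then σ = (x₂ − x₁)/(z₂ − z₁) = (0.25 − 0.13)/0.7492 = 0.16.

μ = 0.17, σ = 0.16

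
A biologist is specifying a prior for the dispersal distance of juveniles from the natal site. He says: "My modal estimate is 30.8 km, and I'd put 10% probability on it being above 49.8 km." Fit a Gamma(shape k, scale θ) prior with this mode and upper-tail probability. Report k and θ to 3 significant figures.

k ≈ 9.15, θ ≈ 3.78

Gamma(k,θ) with k>1 has mode (k−1)θ, so θ = 30.8/(k−1).
Need P(X < 49.8) = 0.9 with θ tied to k this way. Start at k = 2, θ = 30.8: P(X<49.8) ≈ 0.481.
Too low — raise k to concentrate. Iterating converges to k ≈ 9.15.
Then θ = 30.8/(9.15−1) ≈ 3.78.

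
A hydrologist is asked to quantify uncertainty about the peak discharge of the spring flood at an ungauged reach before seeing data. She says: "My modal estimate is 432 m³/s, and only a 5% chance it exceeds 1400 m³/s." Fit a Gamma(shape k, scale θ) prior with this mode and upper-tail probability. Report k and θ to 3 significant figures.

k ≈ 2.89, θ ≈ 228

Gamma(k,θ) with k>1 has mode (k−1)θ, so θ = 432/(k−1).
Need P(X < 1400) = 0.95 with θ tied to k this way. Start at k = 2, θ = 432: P(X<1400) ≈ 0.834.
Too low — raise k to concentrate. Iterating converges to k ≈ 2.89.
Then θ = 432/(2.89−1) ≈ 228.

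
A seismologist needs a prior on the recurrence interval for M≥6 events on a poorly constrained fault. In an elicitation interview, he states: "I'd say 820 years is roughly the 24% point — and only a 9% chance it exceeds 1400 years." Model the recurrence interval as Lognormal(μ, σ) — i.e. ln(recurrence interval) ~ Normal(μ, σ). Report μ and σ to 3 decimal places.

μ ≈ 6.894, σ ≈ 0.261

If T ~ Lognormal(μ,σ) then ln T ~ Normal(μ,σ), so the p-quantile of ln T is μ + z_p·σ.
ln(820) = 6.709 and ln(1400) = 7.244; z_{0.24} = -0.7063, z_{0.91} = 1.341.
σ = (7.244 − 6.709)/(1.341 − (-0.7063)) = 0.261.
μ = 6.709 − (-0.7063)·0.261 = 6.894.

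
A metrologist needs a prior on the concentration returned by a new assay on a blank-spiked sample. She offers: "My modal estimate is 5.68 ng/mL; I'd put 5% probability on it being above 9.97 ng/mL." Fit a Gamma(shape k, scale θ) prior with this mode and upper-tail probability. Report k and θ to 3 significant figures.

Gamma(k,θ) with k>1 has mode (k−1)θ, so θ = 5.68/(k−1).
Need P(X < 9.97) = 0.95 with θ tied to k this way. Start at k = 2, θ = 5.68: P(X<9.97) ≈ 0.524.
Too low — raise k to concentrate. Iterating converges to k ≈ 9.81.
Then θ = 5.68/(9.81−1) ≈ 0.645.

k ≈ 9.81, θ ≈ 0.645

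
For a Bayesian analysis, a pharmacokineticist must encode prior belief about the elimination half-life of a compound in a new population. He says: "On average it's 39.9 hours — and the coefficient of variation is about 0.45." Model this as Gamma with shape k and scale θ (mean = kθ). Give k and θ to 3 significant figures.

k ≈ 4.94, θ ≈ 8.08

For Gamma(k, scale θ): mean = kθ, variance = kθ², so CV = 1/√k.
CV = 0.45, hence k = 1/CV² = 4.94.
Then θ = mean/k = 39.9/4.94 = 8.08.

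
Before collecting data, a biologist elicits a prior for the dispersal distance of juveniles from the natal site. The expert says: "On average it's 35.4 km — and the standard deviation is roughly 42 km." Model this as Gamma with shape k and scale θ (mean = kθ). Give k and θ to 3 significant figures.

k ≈ 0.71, θ ≈ 49.8

For Gamma(k, scale θ): mean = kθ, variance = kθ², so CV = 1/√k.
CV = SD/mean = 42/35.4 = 1.186, hence k = 1/CV² = 0.71.
Then θ = mean/k = 35.4/0.71 = 49.8.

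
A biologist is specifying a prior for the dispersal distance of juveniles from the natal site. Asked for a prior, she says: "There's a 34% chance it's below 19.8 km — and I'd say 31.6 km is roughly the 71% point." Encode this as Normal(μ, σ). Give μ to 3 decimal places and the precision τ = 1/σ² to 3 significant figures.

For Normal(μ,σ), the p-quantile is μ + z_p·σ. Here z_{0.34} = -0.4125, z_{0.71} = 0.5534.
So 19.8 = μ − 0.4125σ and 31.6 = μ + 0.5534σ.
Subtracting: σ = (31.6 − 19.8)/(0.5534 − (-0.4125)) = 12.217.
Then μ = 19.8 − (-0.4125)·12.217 = 24.839.
Precision τ = 1/σ² = 1/12.22² = 0.0067.

μ = 24.839, τ = 0.0067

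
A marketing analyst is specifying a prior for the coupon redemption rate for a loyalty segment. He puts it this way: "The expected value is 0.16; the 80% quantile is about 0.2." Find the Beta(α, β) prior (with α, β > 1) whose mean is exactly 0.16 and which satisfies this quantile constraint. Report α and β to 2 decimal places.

α ≈ 8.81, β ≈ 46.27

With mean 0.16 fixed, write α = 0.16s, β = 0.84s where s = α+β.
Need P(θ < 0.2) = 0.8 under Beta(0.16s, 0.84s). Normal approximation: (q−m)/√(m(1−m)/s) ≈ z_{0.8} = 0.842, so s ≈ 0.16·0.84·(0.842)²/(0.2−0.16)² = 59.5.
At s = 59.5: P(θ<0.2) ≈ 0.807. Adjusting to match 0.8 gives s ≈ 55.09.
So α = 0.16·55.09 ≈ 8.81, β = 0.84·55.09 ≈ 46.27.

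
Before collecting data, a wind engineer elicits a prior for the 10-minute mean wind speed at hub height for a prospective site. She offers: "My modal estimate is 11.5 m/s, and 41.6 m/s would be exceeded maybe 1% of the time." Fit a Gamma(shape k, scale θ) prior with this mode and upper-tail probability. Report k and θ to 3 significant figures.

k ≈ 3.6, θ ≈ 4.43

Gamma(k,θ) with k>1 has mode (k−1)θ, so θ = 11.5/(k−1).
Need P(X < 41.6) = 0.99 with θ tied to k this way. Start at k = 2, θ = 11.5: P(X<41.6) ≈ 0.876.
Too low — raise k to concentrate. Iterating converges to k ≈ 3.6.
Then θ = 11.5/(3.6−1) ≈ 4.43.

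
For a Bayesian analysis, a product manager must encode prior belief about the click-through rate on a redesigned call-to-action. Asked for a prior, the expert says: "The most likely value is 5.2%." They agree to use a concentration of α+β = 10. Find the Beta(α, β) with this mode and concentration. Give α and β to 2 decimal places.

α = 1.42, β = 8.58

For α,β > 1 the Beta mode is (α−1)/(α+β−2). With α+β = 10, the mode is (α−1)/8.
Set (α−1)/8 = 0.052 → α = 1 + 0.052·8 = 1.42.
β = 10 − α = 8.58.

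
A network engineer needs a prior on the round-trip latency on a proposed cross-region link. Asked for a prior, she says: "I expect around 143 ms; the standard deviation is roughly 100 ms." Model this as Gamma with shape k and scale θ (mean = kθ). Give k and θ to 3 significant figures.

For Gamma(k, scale θ): mean = kθ, variance = kθ², so CV = 1/√k.
CV = SD/mean = 100/143 = 0.6993, hence k = 1/CV² = 2.04.
Then θ = mean/k = 143/2.04 = 69.9.

k ≈ 2.04, θ ≈ 69.9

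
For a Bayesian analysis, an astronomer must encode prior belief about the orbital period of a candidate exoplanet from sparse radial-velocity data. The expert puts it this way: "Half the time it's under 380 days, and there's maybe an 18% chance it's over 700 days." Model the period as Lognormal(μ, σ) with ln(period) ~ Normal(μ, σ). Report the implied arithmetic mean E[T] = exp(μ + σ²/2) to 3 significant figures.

E[T] ≈ 475 days

If T ~ Lognormal(μ,σ) then ln T ~ Normal(μ,σ), so the p-quantile of ln T is μ + z_p·σ.
ln(380) = 5.94 and ln(700) = 6.551; z_{0.5} = 0, z_{0.82} = 0.9154.
σ = (6.551 − 5.94)/(0.9154 − (0)) = 0.667.
μ = 5.94 − (0)·0.667 = 5.940.
E[T] = exp(μ + σ²/2) = exp(5.940 + 0.2227) = 475 days.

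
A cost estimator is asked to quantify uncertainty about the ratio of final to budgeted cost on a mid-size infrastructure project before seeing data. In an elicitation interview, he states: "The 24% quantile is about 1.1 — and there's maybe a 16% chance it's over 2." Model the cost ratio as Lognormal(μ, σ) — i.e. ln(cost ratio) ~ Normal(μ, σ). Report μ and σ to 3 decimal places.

μ ≈ 0.344, σ ≈ 0.352

If T ~ Lognormal(μ,σ) then ln T ~ Normal(μ,σ), so the p-quantile of ln T is μ + z_p·σ.
ln(1.1) = 0.09531 and ln(2) = 0.6931; z_{0.24} = -0.7063, z_{0.84} = 0.9945.
σ = (0.6931 − 0.09531)/(0.9945 − (-0.7063)) = 0.352.
μ = 0.09531 − (-0.7063)·0.352 = 0.344.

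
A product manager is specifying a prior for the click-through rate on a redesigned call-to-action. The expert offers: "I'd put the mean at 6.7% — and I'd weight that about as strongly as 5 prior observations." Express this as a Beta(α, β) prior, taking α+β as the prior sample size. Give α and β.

α = 0.335, β = 4.665

Under the effective-sample-size interpretation, Beta(α, β) has prior mean α/(α+β) and prior sample size α+β.
So α+β = 5 and α/(α+β) = 0.067, giving α = 0.067·5 = 0.335 and β = 5 − 0.335 = 4.665.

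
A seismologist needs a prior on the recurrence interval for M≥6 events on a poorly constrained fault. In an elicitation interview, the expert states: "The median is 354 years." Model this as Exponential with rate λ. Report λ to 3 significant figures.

Exponential median = ln 2 / λ, so λ = ln 2 / 354.0 = 0.00196.

λ ≈ 0.00196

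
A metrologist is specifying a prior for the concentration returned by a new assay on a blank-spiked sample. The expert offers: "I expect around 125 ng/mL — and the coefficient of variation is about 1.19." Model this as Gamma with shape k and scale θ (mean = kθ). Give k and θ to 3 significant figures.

k ≈ 0.706, θ ≈ 177

For Gamma(k, scale θ): mean = kθ, variance = kθ², so CV = 1/√k.
CV = 1.19, hence k = 1/CV² = 0.706.
Then θ = mean/k = 125/0.706 = 177.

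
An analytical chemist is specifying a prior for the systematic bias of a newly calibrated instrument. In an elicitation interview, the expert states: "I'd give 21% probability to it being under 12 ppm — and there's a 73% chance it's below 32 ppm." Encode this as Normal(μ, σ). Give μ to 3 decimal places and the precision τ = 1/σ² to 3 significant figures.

μ = 23.364, τ = 0.00504

For Normal(μ,σ), the p-quantile is μ + z_p·σ. Here z_{0.21} = -0.8064, z_{0.73} = 0.6128.
So 12 = μ − 0.8064σ and 32 = μ + 0.6128σ.
Subtracting: σ = (32 − 12)/(0.6128 − (-0.8064)) = 14.092.
Then μ = 12 − (-0.8064)·14.092 = 23.364.
Precision τ = 1/σ² = 1/14.09² = 0.00504.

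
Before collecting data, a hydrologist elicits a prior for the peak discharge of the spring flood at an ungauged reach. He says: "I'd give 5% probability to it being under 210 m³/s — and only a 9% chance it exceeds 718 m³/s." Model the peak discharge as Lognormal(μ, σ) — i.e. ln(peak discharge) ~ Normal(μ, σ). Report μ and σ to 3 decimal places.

If T ~ Lognormal(μ,σ) then ln T ~ Normal(μ,σ), so the p-quantile of ln T is μ + z_p·σ.
ln(210) = 5.347 and ln(718) = 6.576; z_{0.05} = -1.645, z_{0.91} = 1.341.
σ = (6.576 − 5.347)/(1.341 − (-1.645)) = 0.412.
μ = 5.347 − (-1.645)·0.412 = 6.024.

μ ≈ 6.024, σ ≈ 0.412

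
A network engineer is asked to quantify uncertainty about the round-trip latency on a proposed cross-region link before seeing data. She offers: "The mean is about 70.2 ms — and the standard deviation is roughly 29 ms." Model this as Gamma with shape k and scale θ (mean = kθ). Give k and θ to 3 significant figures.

For Gamma(k, scale θ): mean = kθ, variance = kθ², so CV = 1/√k.
CV = SD/mean = 29/70.2 = 0.4131, hence k = 1/CV² = 5.86.
Then θ = mean/k = 70.2/5.86 = 12.

k ≈ 5.86, θ ≈ 12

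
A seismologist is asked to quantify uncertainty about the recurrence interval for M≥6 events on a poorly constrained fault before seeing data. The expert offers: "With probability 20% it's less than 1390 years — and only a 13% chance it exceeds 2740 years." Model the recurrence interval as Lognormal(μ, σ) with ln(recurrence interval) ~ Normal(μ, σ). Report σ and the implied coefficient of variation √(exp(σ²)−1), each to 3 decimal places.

If T ~ Lognormal(μ,σ) then ln T ~ Normal(μ,σ), so the p-quantile of ln T is μ + z_p·σ.
ln(1390) = 7.237 and ln(2740) = 7.916; z_{0.2} = -0.8416, z_{0.87} = 1.126.
σ = (7.916 − 7.237)/(1.126 − (-0.8416)) = 0.345.
μ = 7.237 − (-0.8416)·0.345 = 7.527.
CV = √(exp(σ²)−1) = √(exp(0.1189)−1) = 0.355.

σ ≈ 0.345, CV ≈ 0.355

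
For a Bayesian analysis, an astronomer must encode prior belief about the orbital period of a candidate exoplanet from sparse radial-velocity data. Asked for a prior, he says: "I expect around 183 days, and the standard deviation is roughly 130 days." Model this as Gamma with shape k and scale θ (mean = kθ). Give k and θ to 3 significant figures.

k ≈ 1.98, θ ≈ 92.3

For Gamma(k, scale θ): mean = kθ, variance = kθ², so CV = 1/√k.
CV = SD/mean = 130/183 = 0.7104, hence k = 1/CV² = 1.98.
Then θ = mean/k = 183/1.98 = 92.3.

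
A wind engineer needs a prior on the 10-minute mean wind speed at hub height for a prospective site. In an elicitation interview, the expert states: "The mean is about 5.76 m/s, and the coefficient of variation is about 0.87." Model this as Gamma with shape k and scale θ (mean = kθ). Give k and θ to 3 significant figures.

For Gamma(k, scale θ): mean = kθ, variance = kθ², so CV = 1/√k.
CV = 0.87, hence k = 1/CV² = 1.32.
Then θ = mean/k = 5.76/1.32 = 4.36.

k ≈ 1.32, θ ≈ 4.36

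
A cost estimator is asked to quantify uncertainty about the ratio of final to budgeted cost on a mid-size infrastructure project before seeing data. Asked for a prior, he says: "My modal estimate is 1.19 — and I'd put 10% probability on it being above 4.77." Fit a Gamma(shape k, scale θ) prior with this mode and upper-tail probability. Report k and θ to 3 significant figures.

Gamma(k,θ) with k>1 has mode (k−1)θ, so θ = 1.19/(k−1).
Need P(X < 4.77) = 0.9 with θ tied to k this way. Start at k = 2, θ = 1.19: P(X<4.77) ≈ 0.909.
Too high — lower k to spread out. Iterating converges to k ≈ 1.95.
Then θ = 1.19/(1.95−1) ≈ 1.25.

k ≈ 1.95, θ ≈ 1.25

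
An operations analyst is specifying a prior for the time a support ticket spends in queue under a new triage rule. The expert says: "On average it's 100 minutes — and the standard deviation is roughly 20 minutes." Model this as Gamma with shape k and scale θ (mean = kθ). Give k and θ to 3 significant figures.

For Gamma(k, scale θ): mean = kθ, variance = kθ², so CV = 1/√k.
CV = SD/mean = 20/100 = 0.2, hence k = 1/CV² = 25.
Then θ = mean/k = 100/25 = 4.

k ≈ 25, θ ≈ 4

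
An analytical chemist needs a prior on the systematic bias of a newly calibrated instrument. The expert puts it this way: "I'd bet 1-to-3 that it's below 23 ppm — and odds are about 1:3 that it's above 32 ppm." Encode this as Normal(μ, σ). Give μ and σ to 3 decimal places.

μ = 27.500, σ = 6.672

For Normal(μ,σ), the p-quantile is μ + z_p·σ. Here z_{0.25} = -0.6745, z_{0.75} = 0.6745.
So 23 = μ − 0.6745σ and 32 = μ + 0.6745σ.
Subtracting: σ = (32 − 23)/(0.6745 − (-0.6745)) = 6.672.
Then μ = 23 − (-0.6745)·6.672 = 27.500.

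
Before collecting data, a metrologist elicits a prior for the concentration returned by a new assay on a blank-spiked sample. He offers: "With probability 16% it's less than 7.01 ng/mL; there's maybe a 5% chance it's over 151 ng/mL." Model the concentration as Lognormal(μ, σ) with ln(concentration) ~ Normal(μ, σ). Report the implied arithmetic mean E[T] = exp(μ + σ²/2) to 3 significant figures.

If T ~ Lognormal(μ,σ) then ln T ~ Normal(μ,σ), so the p-quantile of ln T is μ + z_p·σ.
ln(7.01) = 1.947 and ln(151) = 5.017; z_{0.16} = -0.9945, z_{0.95} = 1.645.
σ = (5.017 − 1.947)/(1.645 − (-0.9945)) = 1.163.
μ = 1.947 − (-0.9945)·1.163 = 3.104.
E[T] = exp(μ + σ²/2) = exp(3.104 + 0.6765) = 43.8 ng/mL.

E[T] ≈ 43.8 ng/mL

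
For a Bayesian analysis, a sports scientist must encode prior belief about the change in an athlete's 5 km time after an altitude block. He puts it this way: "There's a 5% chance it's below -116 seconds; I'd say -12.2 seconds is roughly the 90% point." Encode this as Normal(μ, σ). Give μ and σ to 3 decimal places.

The p-quantile of Normal(μ,σ) is μ + z_p·σ, with z_{0.05} = -1.645 and z_{0.9} = 1.282.
Eliminate σ: μ = (z₂·x₁ − z₁·x₂)/(z₂ − z₁) = (1.282·-116 − (-1.645)·-12.2)/2.926 = -57.657.
Then σ = (x₂ − x₁)/(z₂ − z₁) = (-12.2 − -116)/2.926 = 35.470.

μ = -57.657, σ = 35.470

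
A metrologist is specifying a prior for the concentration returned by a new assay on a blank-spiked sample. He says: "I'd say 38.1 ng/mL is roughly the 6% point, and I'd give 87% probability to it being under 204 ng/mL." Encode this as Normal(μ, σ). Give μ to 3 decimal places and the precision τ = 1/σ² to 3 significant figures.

μ = 134.303, τ = 0.000261

The p-quantile of Normal(μ,σ) is μ + z_p·σ, with z_{0.06} = -1.555 and z_{0.87} = 1.126.
Eliminate σ: μ = (z₂·x₁ − z₁·x₂)/(z₂ − z₁) = (1.126·38.1 − (-1.555)·204)/2.681 = 134.303.
Then σ = (x₂ − x₁)/(z₂ − z₁) = (204 − 38.1)/2.681 = 61.876.
Precision τ = 1/σ² = 1/61.88² = 0.000261.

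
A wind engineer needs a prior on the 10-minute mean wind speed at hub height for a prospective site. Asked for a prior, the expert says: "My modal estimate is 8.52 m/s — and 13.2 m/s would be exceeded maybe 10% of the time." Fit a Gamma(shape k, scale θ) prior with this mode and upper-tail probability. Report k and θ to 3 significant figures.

k ≈ 10.8, θ ≈ 0.873

Gamma(k,θ) with k>1 has mode (k−1)θ, so θ = 8.52/(k−1).
Need P(X < 13.2) = 0.9 with θ tied to k this way. Start at k = 2, θ = 8.52: P(X<13.2) ≈ 0.459.
Too low — raise k to concentrate. Iterating converges to k ≈ 10.8.
Then θ = 8.52/(10.8−1) ≈ 0.873.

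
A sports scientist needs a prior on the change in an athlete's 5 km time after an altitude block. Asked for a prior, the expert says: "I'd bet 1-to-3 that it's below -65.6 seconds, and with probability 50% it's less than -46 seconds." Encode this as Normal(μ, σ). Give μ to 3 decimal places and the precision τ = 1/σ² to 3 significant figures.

μ = -46.000, τ = 0.00118

For Normal(μ,σ), the p-quantile is μ + z_p·σ. Here z_{0.25} = -0.6745, z_{0.5} = 0.
So -65.6 = μ − 0.6745σ and -46 = μ + 0σ.
Subtracting: σ = (-46 − -65.6)/(0 − (-0.6745)) = 29.059.
Then μ = -65.6 − (-0.6745)·29.059 = -46.000.
Precision τ = 1/σ² = 1/29.06² = 0.00118.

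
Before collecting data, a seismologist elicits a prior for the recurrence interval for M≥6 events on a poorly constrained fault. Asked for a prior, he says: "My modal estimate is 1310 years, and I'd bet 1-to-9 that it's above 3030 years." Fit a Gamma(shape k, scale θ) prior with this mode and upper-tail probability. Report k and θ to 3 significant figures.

k ≈ 3.74, θ ≈ 479

Gamma(k,θ) with k>1 has mode (k−1)θ, so θ = 1310/(k−1).
Need P(X < 3030) = 0.9 with θ tied to k this way. Start at k = 2, θ = 1310: P(X<3030) ≈ 0.672.
Too low — raise k to concentrate. Iterating converges to k ≈ 3.74.
Then θ = 1310/(3.74−1) ≈ 479.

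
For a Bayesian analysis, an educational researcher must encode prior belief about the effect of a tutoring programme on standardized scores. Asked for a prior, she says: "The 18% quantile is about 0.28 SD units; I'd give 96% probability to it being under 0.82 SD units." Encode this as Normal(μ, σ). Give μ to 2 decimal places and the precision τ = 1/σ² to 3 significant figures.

The p-quantile of Normal(μ,σ) is μ + z_p·σ, with z_{0.18} = -0.9154 and z_{0.96} = 1.751.
Eliminate σ: μ = (z₂·x₁ − z₁·x₂)/(z₂ − z₁) = (1.751·0.28 − (-0.9154)·0.82)/2.666 = 0.47.
Then σ = (x₂ − x₁)/(z₂ − z₁) = (0.82 − 0.28)/2.666 = 0.20.
Precision τ = 1/σ² = 1/0.2025² = 24.4.

μ = 0.47, τ = 24.4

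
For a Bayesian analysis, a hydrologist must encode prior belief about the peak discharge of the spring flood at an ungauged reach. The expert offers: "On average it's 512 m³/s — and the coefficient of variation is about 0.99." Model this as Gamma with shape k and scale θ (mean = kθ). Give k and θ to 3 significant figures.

For Gamma(k, scale θ): mean = kθ, variance = kθ², so CV = 1/√k.
CV = 0.99, hence k = 1/CV² = 1.02.
Then θ = mean/k = 512/1.02 = 502.

k ≈ 1.02, θ ≈ 502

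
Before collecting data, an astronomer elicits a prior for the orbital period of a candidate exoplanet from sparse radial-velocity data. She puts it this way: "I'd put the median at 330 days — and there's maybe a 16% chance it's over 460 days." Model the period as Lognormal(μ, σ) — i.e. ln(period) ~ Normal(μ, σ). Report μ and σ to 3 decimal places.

μ ≈ 5.799, σ ≈ 0.334

If T ~ Lognormal(μ,σ) then ln T ~ Normal(μ,σ), so the p-quantile of ln T is μ + z_p·σ.
ln(330) = 5.799 and ln(460) = 6.131; z_{0.5} = 0, z_{0.84} = 0.9945.
σ = (6.131 − 5.799)/(0.9945 − (0)) = 0.334.
μ = 5.799 − (0)·0.334 = 5.799.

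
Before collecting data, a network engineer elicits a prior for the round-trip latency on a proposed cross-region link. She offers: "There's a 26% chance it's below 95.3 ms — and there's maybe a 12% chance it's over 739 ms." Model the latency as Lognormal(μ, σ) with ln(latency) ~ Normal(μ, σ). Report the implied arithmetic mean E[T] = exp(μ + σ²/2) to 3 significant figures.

If T ~ Lognormal(μ,σ) then ln T ~ Normal(μ,σ), so the p-quantile of ln T is μ + z_p·σ.
ln(95.3) = 4.557 and ln(739) = 6.605; z_{0.26} = -0.6433, z_{0.88} = 1.175.
σ = (6.605 − 4.557)/(1.175 − (-0.6433)) = 1.126.
μ = 4.557 − (-0.6433)·1.126 = 5.282.
E[T] = exp(μ + σ²/2) = exp(5.282 + 0.6344) = 371 ms.

E[T] ≈ 371 ms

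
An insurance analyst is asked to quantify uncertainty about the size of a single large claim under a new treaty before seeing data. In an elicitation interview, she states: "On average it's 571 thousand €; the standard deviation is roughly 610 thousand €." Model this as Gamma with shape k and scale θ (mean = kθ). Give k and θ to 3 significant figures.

k ≈ 0.876, θ ≈ 652

For Gamma(k, scale θ): mean = kθ, variance = kθ², so CV = 1/√k.
CV = SD/mean = 610/571 = 1.068, hence k = 1/CV² = 0.876.
Then θ = mean/k = 571/0.876 = 652.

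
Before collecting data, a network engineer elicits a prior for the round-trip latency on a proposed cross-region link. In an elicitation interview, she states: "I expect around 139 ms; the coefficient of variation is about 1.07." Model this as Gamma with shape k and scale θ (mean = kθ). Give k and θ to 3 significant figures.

k ≈ 0.873, θ ≈ 159

For Gamma(k, scale θ): mean = kθ, variance = kθ², so CV = 1/√k.
CV = 1.07, hence k = 1/CV² = 0.873.
Then θ = mean/k = 139/0.873 = 159.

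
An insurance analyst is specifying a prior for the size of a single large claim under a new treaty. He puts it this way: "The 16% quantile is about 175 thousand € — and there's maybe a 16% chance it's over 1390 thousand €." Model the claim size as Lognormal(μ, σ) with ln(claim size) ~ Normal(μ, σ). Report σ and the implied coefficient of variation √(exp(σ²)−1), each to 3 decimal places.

σ ≈ 1.042, CV ≈ 1.400

If T ~ Lognormal(μ,σ) then ln T ~ Normal(μ,σ), so the p-quantile of ln T is μ + z_p·σ.
ln(175) = 5.165 and ln(1390) = 7.237; z_{0.16} = -0.9945, z_{0.84} = 0.9945.
σ = (7.237 − 5.165)/(0.9945 − (-0.9945)) = 1.042.
μ = 5.165 − (-0.9945)·1.042 = 6.201.
CV = √(exp(σ²)−1) = √(exp(1.0856)−1) = 1.400.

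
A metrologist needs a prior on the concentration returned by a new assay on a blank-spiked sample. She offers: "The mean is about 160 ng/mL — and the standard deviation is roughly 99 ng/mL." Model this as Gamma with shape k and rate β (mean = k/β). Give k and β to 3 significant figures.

For Gamma(k, rate β): mean = k/β, variance = k/β², so CV = 1/√k.
CV = SD/mean = 99/160 = 0.6188, hence k = 1/CV² = 2.61.
Then β = k/mean = 2.61/160 = 0.0163.

k ≈ 2.61, β ≈ 0.0163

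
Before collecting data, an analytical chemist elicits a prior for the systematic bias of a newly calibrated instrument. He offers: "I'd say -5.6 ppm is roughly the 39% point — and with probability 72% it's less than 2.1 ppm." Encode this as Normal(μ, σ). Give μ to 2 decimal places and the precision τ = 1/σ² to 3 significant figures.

μ = -3.11, τ = 0.0125

The p-quantile of Normal(μ,σ) is μ + z_p·σ, with z_{0.39} = -0.2793 and z_{0.72} = 0.5828.
Eliminate σ: μ = (z₂·x₁ − z₁·x₂)/(z₂ − z₁) = (0.5828·-5.6 − (-0.2793)·2.1)/0.8622 = -3.11.
Then σ = (x₂ − x₁)/(z₂ − z₁) = (2.1 − -5.6)/0.8622 = 8.93.
Precision τ = 1/σ² = 1/8.931² = 0.0125.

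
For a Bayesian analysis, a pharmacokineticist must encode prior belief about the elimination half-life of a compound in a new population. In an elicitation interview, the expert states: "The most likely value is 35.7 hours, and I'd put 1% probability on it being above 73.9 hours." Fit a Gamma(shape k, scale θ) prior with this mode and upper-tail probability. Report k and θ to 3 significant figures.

Gamma(k,θ) with k>1 has mode (k−1)θ, so θ = 35.7/(k−1).
Need P(X < 73.9) = 0.99 with θ tied to k this way. Start at k = 2, θ = 35.7: P(X<73.9) ≈ 0.613.
Too low — raise k to concentrate. Iterating converges to k ≈ 10.2.
Then θ = 35.7/(10.2−1) ≈ 3.87.

k ≈ 10.2, θ ≈ 3.87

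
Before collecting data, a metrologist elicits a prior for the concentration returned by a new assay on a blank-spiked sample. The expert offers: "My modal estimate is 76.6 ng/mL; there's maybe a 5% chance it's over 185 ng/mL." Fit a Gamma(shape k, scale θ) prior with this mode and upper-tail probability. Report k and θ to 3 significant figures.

k ≈ 4.51, θ ≈ 21.8

Gamma(k,θ) with k>1 has mode (k−1)θ, so θ = 76.6/(k−1).
Need P(X < 185) = 0.95 with θ tied to k this way. Start at k = 2, θ = 76.6: P(X<185) ≈ 0.695.
Too low — raise k to concentrate. Iterating converges to k ≈ 4.51.
Then θ = 76.6/(4.51−1) ≈ 21.8.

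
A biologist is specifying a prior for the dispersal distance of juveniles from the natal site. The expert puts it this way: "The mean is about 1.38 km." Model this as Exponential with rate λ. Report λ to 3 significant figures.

Exponential mean = 1/λ, so λ = 1/1.38 = 0.725.

λ ≈ 0.725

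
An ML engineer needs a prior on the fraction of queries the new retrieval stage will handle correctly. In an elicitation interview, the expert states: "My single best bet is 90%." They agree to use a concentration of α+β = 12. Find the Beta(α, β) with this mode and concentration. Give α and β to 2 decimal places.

α = 10.00, β = 2.00

For α,β > 1 the Beta mode is (α−1)/(α+β−2). With α+β = 12, the mode is (α−1)/10.
Set (α−1)/10 = 0.9 → α = 1 + 0.9·10 = 10.00.
β = 12 − α = 2.00.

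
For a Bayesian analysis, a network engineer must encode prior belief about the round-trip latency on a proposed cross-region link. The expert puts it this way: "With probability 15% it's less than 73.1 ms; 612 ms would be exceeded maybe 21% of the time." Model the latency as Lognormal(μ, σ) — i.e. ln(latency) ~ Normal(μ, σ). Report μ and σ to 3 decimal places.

If T ~ Lognormal(μ,σ) then ln T ~ Normal(μ,σ), so the p-quantile of ln T is μ + z_p·σ.
ln(73.1) = 4.292 and ln(612) = 6.417; z_{0.15} = -1.036, z_{0.79} = 0.8064.
σ = (6.417 − 4.292)/(0.8064 − (-1.036)) = 1.153.
μ = 4.292 − (-1.036)·1.153 = 5.487.

μ ≈ 5.487, σ ≈ 1.153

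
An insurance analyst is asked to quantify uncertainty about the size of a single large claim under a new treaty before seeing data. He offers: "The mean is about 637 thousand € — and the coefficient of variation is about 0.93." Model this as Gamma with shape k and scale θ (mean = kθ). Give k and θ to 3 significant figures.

k ≈ 1.16, θ ≈ 551

For Gamma(k, scale θ): mean = kθ, variance = kθ², so CV = 1/√k.
CV = 0.93, hence k = 1/CV² = 1.16.
Then θ = mean/k = 637/1.16 = 551.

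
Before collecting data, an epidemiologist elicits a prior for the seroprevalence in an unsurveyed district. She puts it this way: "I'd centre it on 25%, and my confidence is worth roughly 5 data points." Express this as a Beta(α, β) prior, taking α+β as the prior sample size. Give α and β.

α = 1.25, β = 3.75

Under the effective-sample-size interpretation, Beta(α, β) has prior mean α/(α+β) and prior sample size α+β.
So α+β = 5 and α/(α+β) = 0.25, giving α = 0.25·5 = 1.25 and β = 5 − 1.25 = 3.75.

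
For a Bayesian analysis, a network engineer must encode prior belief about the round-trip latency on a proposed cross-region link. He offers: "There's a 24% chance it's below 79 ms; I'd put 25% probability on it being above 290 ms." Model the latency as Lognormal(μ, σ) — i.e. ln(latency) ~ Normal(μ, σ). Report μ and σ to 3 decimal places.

If T ~ Lognormal(μ,σ) then ln T ~ Normal(μ,σ), so the p-quantile of ln T is μ + z_p·σ.
ln(79) = 4.369 and ln(290) = 5.67; z_{0.24} = -0.7063, z_{0.75} = 0.6745.
σ = (5.67 − 4.369)/(0.6745 − (-0.7063)) = 0.942.
μ = 4.369 − (-0.7063)·0.942 = 5.035.

μ ≈ 5.035, σ ≈ 0.942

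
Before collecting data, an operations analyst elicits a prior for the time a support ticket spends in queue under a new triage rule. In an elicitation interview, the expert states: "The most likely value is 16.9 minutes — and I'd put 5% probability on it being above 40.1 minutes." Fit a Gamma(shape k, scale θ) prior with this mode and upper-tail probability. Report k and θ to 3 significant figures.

Gamma(k,θ) with k>1 has mode (k−1)θ, so θ = 16.9/(k−1).
Need P(X < 40.1) = 0.95 with θ tied to k this way. Start at k = 2, θ = 16.9: P(X<40.1) ≈ 0.686.
Too low — raise k to concentrate. Iterating converges to k ≈ 4.66.
Then θ = 16.9/(4.66−1) ≈ 4.62.

k ≈ 4.66, θ ≈ 4.62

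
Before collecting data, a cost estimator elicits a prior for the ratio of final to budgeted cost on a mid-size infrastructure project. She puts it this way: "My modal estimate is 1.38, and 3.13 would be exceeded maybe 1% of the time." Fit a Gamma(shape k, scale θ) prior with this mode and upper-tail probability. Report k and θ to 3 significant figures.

Gamma(k,θ) with k>1 has mode (k−1)θ, so θ = 1.38/(k−1).
Need P(X < 3.13) = 0.99 with θ tied to k this way. Start at k = 2, θ = 1.38: P(X<3.13) ≈ 0.662.
Too low — raise k to concentrate. Iterating converges to k ≈ 8.14.
Then θ = 1.38/(8.14−1) ≈ 0.193.

k ≈ 8.14, θ ≈ 0.193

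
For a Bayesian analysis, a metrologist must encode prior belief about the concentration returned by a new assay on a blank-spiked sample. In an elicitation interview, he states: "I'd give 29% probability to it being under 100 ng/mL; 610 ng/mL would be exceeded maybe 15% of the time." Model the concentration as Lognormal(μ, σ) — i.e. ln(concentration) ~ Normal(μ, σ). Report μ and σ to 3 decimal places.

μ ≈ 5.235, σ ≈ 1.137

If T ~ Lognormal(μ,σ) then ln T ~ Normal(μ,σ), so the p-quantile of ln T is μ + z_p·σ.
ln(100) = 4.605 and ln(610) = 6.413; z_{0.29} = -0.5534, z_{0.85} = 1.036.
σ = (6.413 − 4.605)/(1.036 − (-0.5534)) = 1.137.
μ = 4.605 − (-0.5534)·1.137 = 5.235.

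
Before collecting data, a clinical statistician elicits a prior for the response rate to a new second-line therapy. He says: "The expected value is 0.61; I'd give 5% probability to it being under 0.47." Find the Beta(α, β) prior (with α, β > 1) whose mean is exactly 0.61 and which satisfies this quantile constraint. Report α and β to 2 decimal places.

With mean 0.61 fixed, write α = 0.61s, β = 0.39s where s = α+β.
Need P(θ < 0.47) = 0.05 under Beta(0.61s, 0.39s). Normal approximation: (q−m)/√(m(1−m)/s) ≈ z_{0.05} = -1.64, so s ≈ 0.61·0.39·(-1.64)²/(0.47−0.61)² = 32.8.
At s = 32.8: P(θ<0.47) ≈ 0.052. Adjusting to match 0.05 gives s ≈ 33.75.
So α = 0.61·33.75 ≈ 20.59, β = 0.39·33.75 ≈ 13.16.

α ≈ 20.59, β ≈ 13.16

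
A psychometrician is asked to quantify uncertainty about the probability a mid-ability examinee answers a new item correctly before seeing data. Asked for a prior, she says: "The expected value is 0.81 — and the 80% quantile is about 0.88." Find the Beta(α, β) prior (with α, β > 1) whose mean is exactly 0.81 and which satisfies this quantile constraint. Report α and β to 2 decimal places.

With mean 0.81 fixed, write α = 0.81s, β = 0.19s where s = α+β.
Need P(θ < 0.88) = 0.8 under Beta(0.81s, 0.19s). Normal approximation: (q−m)/√(m(1−m)/s) ≈ z_{0.8} = 0.842, so s ≈ 0.81·0.19·(0.842)²/(0.88−0.81)² = 22.2.
At s = 22.2: P(θ<0.88) ≈ 0.794. Adjusting to match 0.8 gives s ≈ 23.08.
So α = 0.81·23.08 ≈ 18.69, β = 0.19·23.08 ≈ 4.39.

α ≈ 18.69, β ≈ 4.39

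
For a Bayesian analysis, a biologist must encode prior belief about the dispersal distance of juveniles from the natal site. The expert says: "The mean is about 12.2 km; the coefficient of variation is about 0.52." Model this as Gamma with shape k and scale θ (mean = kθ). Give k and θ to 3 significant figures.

k ≈ 3.7, θ ≈ 3.3

For Gamma(k, scale θ): mean = kθ, variance = kθ², so CV = 1/√k.
CV = 0.52, hence k = 1/CV² = 3.7.
Then θ = mean/k = 12.2/3.7 = 3.3.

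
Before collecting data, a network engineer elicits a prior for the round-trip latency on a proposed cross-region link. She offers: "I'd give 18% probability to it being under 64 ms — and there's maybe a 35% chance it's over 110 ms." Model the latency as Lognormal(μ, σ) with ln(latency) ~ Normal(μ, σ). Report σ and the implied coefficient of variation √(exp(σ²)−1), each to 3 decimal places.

If T ~ Lognormal(μ,σ) then ln T ~ Normal(μ,σ), so the p-quantile of ln T is μ + z_p·σ.
ln(64) = 4.159 and ln(110) = 4.7; z_{0.18} = -0.9154, z_{0.65} = 0.3853.
σ = (4.7 − 4.159)/(0.3853 − (-0.9154)) = 0.416.
μ = 4.159 − (-0.9154)·0.416 = 4.540.
CV = √(exp(σ²)−1) = √(exp(0.1734)−1) = 0.435.

σ ≈ 0.416, CV ≈ 0.435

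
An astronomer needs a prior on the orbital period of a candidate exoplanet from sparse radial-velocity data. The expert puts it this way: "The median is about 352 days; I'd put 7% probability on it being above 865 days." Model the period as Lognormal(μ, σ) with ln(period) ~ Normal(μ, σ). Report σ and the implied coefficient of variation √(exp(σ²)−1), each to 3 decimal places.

If T ~ Lognormal(μ,σ) then ln T ~ Normal(μ,σ), so the p-quantile of ln T is μ + z_p·σ.
ln(352) = 5.864 and ln(865) = 6.763; z_{0.5} = 0, z_{0.93} = 1.476.
σ = (6.763 − 5.864)/(1.476 − (0)) = 0.609.
μ = 5.864 − (0)·0.609 = 5.864.
CV = √(exp(σ²)−1) = √(exp(0.3712)−1) = 0.670.

σ ≈ 0.609, CV ≈ 0.670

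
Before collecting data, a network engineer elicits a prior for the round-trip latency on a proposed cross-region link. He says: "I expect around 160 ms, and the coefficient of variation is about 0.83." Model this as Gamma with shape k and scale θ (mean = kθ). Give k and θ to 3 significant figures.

For Gamma(k, scale θ): mean = kθ, variance = kθ², so CV = 1/√k.
CV = 0.83, hence k = 1/CV² = 1.45.
Then θ = mean/k = 160/1.45 = 110.

k ≈ 1.45, θ ≈ 110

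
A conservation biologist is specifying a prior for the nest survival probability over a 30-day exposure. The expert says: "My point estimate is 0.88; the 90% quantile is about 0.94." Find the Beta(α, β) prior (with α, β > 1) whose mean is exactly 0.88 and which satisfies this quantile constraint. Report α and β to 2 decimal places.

α ≈ 35.24, β ≈ 4.81

With mean 0.88 fixed, write α = 0.88s, β = 0.12s where s = α+β.
Need P(θ < 0.94) = 0.9 under Beta(0.88s, 0.12s). Normal approximation: (q−m)/√(m(1−m)/s) ≈ z_{0.9} = 1.28, so s ≈ 0.88·0.12·(1.28)²/(0.94−0.88)² = 48.2.
At s = 48.2: P(θ<0.94) ≈ 0.924. Adjusting to match 0.9 gives s ≈ 40.05.
So α = 0.88·40.05 ≈ 35.24, β = 0.12·40.05 ≈ 4.81.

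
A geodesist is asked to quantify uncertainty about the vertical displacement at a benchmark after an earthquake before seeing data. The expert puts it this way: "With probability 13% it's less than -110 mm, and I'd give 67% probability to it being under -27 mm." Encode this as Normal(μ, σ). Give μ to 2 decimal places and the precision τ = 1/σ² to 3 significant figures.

The p-quantile of Normal(μ,σ) is μ + z_p·σ, with z_{0.13} = -1.126 and z_{0.67} = 0.4399.
Eliminate σ: μ = (z₂·x₁ − z₁·x₂)/(z₂ − z₁) = (0.4399·-110 − (-1.126)·-27)/1.566 = -50.31.
Then σ = (x₂ − x₁)/(z₂ − z₁) = (-27 − -110)/1.566 = 52.99.
Precision τ = 1/σ² = 1/52.99² = 0.000356.

μ = -50.31, τ = 0.000356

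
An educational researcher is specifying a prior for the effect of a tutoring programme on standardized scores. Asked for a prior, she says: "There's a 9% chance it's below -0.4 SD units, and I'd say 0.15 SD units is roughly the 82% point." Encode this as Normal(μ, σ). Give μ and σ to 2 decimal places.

μ = -0.07, σ = 0.24

The p-quantile of Normal(μ,σ) is μ + z_p·σ, with z_{0.09} = -1.341 and z_{0.82} = 0.9154.
Eliminate σ: μ = (z₂·x₁ − z₁·x₂)/(z₂ − z₁) = (0.9154·-0.4 − (-1.341)·0.15)/2.256 = -0.07.
Then σ = (x₂ − x₁)/(z₂ − z₁) = (0.15 − -0.4)/2.256 = 0.24.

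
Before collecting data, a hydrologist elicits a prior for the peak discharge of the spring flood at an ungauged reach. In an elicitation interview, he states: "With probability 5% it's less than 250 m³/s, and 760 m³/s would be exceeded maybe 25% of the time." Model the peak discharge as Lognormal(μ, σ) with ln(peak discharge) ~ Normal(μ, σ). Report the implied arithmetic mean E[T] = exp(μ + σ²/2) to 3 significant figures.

If T ~ Lognormal(μ,σ) then ln T ~ Normal(μ,σ), so the p-quantile of ln T is μ + z_p·σ.
ln(250) = 5.521 and ln(760) = 6.633; z_{0.05} = -1.645, z_{0.75} = 0.6745.
σ = (6.633 − 5.521)/(0.6745 − (-1.645)) = 0.479.
μ = 5.521 − (-1.645)·0.479 = 6.310.
E[T] = exp(μ + σ²/2) = exp(6.310 + 0.1149) = 617 m³/s.

E[T] ≈ 617 m³/s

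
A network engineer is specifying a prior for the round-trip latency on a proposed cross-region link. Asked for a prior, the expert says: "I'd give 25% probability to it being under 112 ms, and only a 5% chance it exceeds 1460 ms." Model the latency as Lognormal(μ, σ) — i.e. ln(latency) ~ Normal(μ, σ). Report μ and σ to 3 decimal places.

If T ~ Lognormal(μ,σ) then ln T ~ Normal(μ,σ), so the p-quantile of ln T is μ + z_p·σ.
ln(112) = 4.718 and ln(1460) = 7.286; z_{0.25} = -0.6745, z_{0.95} = 1.645.
σ = (7.286 − 4.718)/(1.645 − (-0.6745)) = 1.107.
μ = 4.718 − (-0.6745)·1.107 = 5.465.

μ ≈ 5.465, σ ≈ 1.107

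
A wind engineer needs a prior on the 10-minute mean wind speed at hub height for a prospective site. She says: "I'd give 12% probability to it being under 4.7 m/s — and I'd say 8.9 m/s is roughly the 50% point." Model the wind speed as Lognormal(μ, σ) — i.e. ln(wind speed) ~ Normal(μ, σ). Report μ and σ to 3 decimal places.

μ ≈ 2.186, σ ≈ 0.543

If T ~ Lognormal(μ,σ) then ln T ~ Normal(μ,σ), so the p-quantile of ln T is μ + z_p·σ.
ln(4.7) = 1.548 and ln(8.9) = 2.186; z_{0.12} = -1.175, z_{0.5} = 0.
σ = (2.186 − 1.548)/(0 − (-1.175)) = 0.543.
μ = 1.548 − (-1.175)·0.543 = 2.186.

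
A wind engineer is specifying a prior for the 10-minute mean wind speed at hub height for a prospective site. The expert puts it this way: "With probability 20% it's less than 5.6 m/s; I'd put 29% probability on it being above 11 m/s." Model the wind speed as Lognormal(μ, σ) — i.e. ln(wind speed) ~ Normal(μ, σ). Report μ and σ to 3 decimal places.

μ ≈ 2.130, σ ≈ 0.484

If T ~ Lognormal(μ,σ) then ln T ~ Normal(μ,σ), so the p-quantile of ln T is μ + z_p·σ.
ln(5.6) = 1.723 and ln(11) = 2.398; z_{0.2} = -0.8416, z_{0.71} = 0.5534.
σ = (2.398 − 1.723)/(0.5534 − (-0.8416)) = 0.484.
μ = 1.723 − (-0.8416)·0.484 = 2.130.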